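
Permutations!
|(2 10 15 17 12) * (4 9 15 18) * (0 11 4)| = |(0 11 4 9 15 17 12 2 10 18)| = 10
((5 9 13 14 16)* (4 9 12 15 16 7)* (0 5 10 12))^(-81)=(0 5)(4 7 14 13 9)(10 16 15 12)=((0 5)(4 9 13 14 7)(10 12 15 16))^(-81)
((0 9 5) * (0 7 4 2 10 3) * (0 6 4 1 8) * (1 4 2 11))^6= (0 1 4 5)(2 3)(6 10)(7 9 8 11)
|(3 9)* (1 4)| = |(1 4)(3 9)| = 2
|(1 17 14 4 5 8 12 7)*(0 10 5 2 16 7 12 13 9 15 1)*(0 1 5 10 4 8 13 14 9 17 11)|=70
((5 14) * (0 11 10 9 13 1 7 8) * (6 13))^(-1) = (0 8 7 1 13 6 9 10 11)(5 14) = ((0 11 10 9 6 13 1 7 8)(5 14))^(-1)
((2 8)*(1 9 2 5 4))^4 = ((1 9 2 8 5 4))^4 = (1 5 2)(4 8 9)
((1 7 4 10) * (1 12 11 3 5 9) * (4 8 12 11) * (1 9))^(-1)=((1 7 8 12 4 10 11 3 5))^(-1)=(1 5 3 11 10 4 12 8 7)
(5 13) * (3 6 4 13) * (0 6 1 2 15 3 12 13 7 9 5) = (0 6 4 7 9 5 12 13)(1 2 15 3) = [6, 2, 15, 1, 7, 12, 4, 9, 8, 5, 10, 11, 13, 0, 14, 3]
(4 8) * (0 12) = (0 12)(4 8) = [12, 1, 2, 3, 8, 5, 6, 7, 4, 9, 10, 11, 0]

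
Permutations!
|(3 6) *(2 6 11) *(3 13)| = 5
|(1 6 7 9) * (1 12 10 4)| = |(1 6 7 9 12 10 4)| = 7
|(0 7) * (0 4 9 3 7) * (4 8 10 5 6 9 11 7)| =9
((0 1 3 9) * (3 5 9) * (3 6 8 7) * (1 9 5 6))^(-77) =(0 9)(1 7 6 3 8)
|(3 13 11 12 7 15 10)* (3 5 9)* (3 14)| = 10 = |(3 13 11 12 7 15 10 5 9 14)|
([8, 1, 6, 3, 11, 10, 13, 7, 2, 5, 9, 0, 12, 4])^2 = [2, 1, 13, 3, 0, 9, 4, 7, 6, 10, 5, 8, 12, 11]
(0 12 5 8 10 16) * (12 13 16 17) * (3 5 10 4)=[13, 1, 2, 5, 3, 8, 6, 7, 4, 9, 17, 11, 10, 16, 14, 15, 0, 12]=(0 13 16)(3 5 8 4)(10 17 12)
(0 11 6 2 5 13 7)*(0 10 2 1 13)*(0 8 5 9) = (0 11 6 1 13 7 10 2 9)(5 8) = [11, 13, 9, 3, 4, 8, 1, 10, 5, 0, 2, 6, 12, 7]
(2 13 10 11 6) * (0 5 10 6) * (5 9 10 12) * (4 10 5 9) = [4, 1, 13, 3, 10, 12, 2, 7, 8, 5, 11, 0, 9, 6] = (0 4 10 11)(2 13 6)(5 12 9)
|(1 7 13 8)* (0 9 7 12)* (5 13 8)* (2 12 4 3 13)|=11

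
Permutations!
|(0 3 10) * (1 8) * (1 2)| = 3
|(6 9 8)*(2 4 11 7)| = 12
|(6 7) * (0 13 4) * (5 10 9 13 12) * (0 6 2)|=10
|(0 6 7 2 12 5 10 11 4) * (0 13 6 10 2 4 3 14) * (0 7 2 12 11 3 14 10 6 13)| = 14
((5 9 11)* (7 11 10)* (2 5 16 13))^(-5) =(2 10 16 5 7 13 9 11)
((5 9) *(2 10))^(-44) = (10)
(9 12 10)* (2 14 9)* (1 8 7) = [0, 8, 14, 3, 4, 5, 6, 1, 7, 12, 2, 11, 10, 13, 9] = (1 8 7)(2 14 9 12 10)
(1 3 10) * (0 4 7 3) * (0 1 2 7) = (0 4)(2 7 3 10) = [4, 1, 7, 10, 0, 5, 6, 3, 8, 9, 2]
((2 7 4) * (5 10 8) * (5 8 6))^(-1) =(2 4 7)(5 6 10)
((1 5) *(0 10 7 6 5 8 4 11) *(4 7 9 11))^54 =((0 10 9 11)(1 8 7 6 5))^54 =(0 9)(1 5 6 7 8)(10 11)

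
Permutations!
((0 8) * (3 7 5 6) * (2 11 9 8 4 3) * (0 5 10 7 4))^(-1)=(2 6 5 8 9 11)(3 4)(7 10)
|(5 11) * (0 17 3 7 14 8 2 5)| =9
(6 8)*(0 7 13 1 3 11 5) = (0 7 13 1 3 11 5)(6 8) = [7, 3, 2, 11, 4, 0, 8, 13, 6, 9, 10, 5, 12, 1]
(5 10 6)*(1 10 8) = (1 10 6 5 8) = [0, 10, 2, 3, 4, 8, 5, 7, 1, 9, 6]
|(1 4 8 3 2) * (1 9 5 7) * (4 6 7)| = 6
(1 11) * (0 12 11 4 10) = (0 12 11 1 4 10) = [12, 4, 2, 3, 10, 5, 6, 7, 8, 9, 0, 1, 11]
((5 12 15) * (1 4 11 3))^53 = ((1 4 11 3)(5 12 15))^53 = (1 4 11 3)(5 15 12)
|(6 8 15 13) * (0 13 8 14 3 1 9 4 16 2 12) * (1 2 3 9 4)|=22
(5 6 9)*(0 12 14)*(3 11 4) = [12, 1, 2, 11, 3, 6, 9, 7, 8, 5, 10, 4, 14, 13, 0] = (0 12 14)(3 11 4)(5 6 9)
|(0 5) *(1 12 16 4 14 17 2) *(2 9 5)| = |(0 2 1 12 16 4 14 17 9 5)| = 10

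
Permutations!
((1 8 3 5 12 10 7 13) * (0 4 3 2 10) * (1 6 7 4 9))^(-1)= ((0 9 1 8 2 10 4 3 5 12)(6 7 13))^(-1)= (0 12 5 3 4 10 2 8 1 9)(6 13 7)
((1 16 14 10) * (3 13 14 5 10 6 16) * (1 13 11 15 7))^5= (5 16 6 14 13 10)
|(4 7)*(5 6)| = |(4 7)(5 6)| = 2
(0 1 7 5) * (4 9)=(0 1 7 5)(4 9)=[1, 7, 2, 3, 9, 0, 6, 5, 8, 4]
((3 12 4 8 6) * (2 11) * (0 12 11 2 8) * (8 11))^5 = (0 4 12)(3 6 8) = ((0 12 4)(3 8 6))^5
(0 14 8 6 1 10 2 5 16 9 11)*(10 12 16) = (0 14 8 6 1 12 16 9 11)(2 5 10) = [14, 12, 5, 3, 4, 10, 1, 7, 6, 11, 2, 0, 16, 13, 8, 15, 9]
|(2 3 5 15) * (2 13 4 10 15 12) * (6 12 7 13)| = |(2 3 5 7 13 4 10 15 6 12)| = 10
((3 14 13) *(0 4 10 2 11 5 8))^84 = (14)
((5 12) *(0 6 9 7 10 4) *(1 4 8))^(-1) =((0 6 9 7 10 8 1 4)(5 12))^(-1) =(0 4 1 8 10 7 9 6)(5 12)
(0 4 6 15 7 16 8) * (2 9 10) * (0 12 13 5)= [4, 1, 9, 3, 6, 0, 15, 16, 12, 10, 2, 11, 13, 5, 14, 7, 8]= (0 4 6 15 7 16 8 12 13 5)(2 9 10)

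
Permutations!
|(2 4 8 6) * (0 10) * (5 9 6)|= 6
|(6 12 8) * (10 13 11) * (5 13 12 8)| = 10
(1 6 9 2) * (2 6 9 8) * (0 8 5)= (0 8 2 1 9 6 5)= [8, 9, 1, 3, 4, 0, 5, 7, 2, 6]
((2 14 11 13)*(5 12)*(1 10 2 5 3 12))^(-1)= (1 5 13 11 14 2 10)(3 12)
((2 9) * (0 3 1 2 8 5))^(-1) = ((0 3 1 2 9 8 5))^(-1) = (0 5 8 9 2 1 3)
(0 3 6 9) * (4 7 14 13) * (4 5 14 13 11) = [3, 1, 2, 6, 7, 14, 9, 13, 8, 0, 10, 4, 12, 5, 11] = (0 3 6 9)(4 7 13 5 14 11)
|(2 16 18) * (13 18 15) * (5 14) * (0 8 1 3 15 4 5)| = |(0 8 1 3 15 13 18 2 16 4 5 14)| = 12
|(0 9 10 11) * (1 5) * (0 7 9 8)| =4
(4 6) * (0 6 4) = (0 6) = [6, 1, 2, 3, 4, 5, 0]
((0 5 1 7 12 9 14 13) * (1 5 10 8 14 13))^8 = (0 13 9 12 7 1 14 8 10)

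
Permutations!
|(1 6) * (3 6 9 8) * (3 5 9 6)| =6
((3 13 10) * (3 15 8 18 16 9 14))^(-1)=((3 13 10 15 8 18 16 9 14))^(-1)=(3 14 9 16 18 8 15 10 13)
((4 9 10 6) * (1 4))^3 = ((1 4 9 10 6))^3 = (1 10 4 6 9)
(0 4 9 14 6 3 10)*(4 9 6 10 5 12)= [9, 1, 2, 5, 6, 12, 3, 7, 8, 14, 0, 11, 4, 13, 10]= (0 9 14 10)(3 5 12 4 6)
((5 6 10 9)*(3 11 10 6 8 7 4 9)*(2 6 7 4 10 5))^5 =(2 11)(3 9)(4 10)(5 6)(7 8)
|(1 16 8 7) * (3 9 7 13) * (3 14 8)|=|(1 16 3 9 7)(8 13 14)|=15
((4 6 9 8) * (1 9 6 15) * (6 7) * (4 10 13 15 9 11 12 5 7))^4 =(1 7 8)(4 13 12)(5 9 15)(6 10 11)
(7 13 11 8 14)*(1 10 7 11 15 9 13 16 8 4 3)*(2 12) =[0, 10, 12, 1, 3, 5, 6, 16, 14, 13, 7, 4, 2, 15, 11, 9, 8] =(1 10 7 16 8 14 11 4 3)(2 12)(9 13 15)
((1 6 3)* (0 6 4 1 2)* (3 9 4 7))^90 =((0 6 9 4 1 7 3 2))^90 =(0 9 1 3)(2 6 4 7)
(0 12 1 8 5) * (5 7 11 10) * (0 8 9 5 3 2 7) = (0 12 1 9 5 8)(2 7 11 10 3) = [12, 9, 7, 2, 4, 8, 6, 11, 0, 5, 3, 10, 1]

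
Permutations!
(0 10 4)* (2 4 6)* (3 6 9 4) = [10, 1, 3, 6, 0, 5, 2, 7, 8, 4, 9] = (0 10 9 4)(2 3 6)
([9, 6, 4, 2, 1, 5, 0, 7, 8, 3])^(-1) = [6, 4, 3, 9, 2, 5, 1, 7, 8, 0]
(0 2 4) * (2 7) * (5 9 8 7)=(0 5 9 8 7 2 4)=[5, 1, 4, 3, 0, 9, 6, 2, 7, 8]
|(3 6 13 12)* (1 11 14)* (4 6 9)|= 6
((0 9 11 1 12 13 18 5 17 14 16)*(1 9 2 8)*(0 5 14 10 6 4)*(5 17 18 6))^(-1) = (0 4 6 13 12 1 8 2)(5 10 17 16 14 18)(9 11)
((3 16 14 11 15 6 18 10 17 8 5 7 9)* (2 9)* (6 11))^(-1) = (2 7 5 8 17 10 18 6 14 16 3 9)(11 15)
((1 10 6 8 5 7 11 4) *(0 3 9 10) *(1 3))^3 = (0 1)(3 6 7)(4 10 5)(8 11 9) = ((0 1)(3 9 10 6 8 5 7 11 4))^3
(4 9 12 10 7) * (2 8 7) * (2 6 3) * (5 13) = (2 8 7 4 9 12 10 6 3)(5 13) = [0, 1, 8, 2, 9, 13, 3, 4, 7, 12, 6, 11, 10, 5]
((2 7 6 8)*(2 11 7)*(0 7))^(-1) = ((0 7 6 8 11))^(-1) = (0 11 8 6 7)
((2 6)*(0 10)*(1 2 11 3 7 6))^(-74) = (3 6)(7 11) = ((0 10)(1 2)(3 7 6 11))^(-74)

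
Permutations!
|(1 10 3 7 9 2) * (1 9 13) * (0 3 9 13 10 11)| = 9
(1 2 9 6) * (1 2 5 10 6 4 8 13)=(1 5 10 6 2 9 4 8 13)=[0, 5, 9, 3, 8, 10, 2, 7, 13, 4, 6, 11, 12, 1]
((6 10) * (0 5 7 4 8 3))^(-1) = ((0 5 7 4 8 3)(6 10))^(-1) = (0 3 8 4 7 5)(6 10)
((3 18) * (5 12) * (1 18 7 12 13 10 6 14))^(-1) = ((1 18 3 7 12 5 13 10 6 14))^(-1) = (1 14 6 10 13 5 12 7 3 18)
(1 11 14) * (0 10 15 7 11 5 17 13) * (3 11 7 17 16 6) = (0 10 15 17 13)(1 5 16 6 3 11 14) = [10, 5, 2, 11, 4, 16, 3, 7, 8, 9, 15, 14, 12, 0, 1, 17, 6, 13]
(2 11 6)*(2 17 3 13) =(2 11 6 17 3 13) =[0, 1, 11, 13, 4, 5, 17, 7, 8, 9, 10, 6, 12, 2, 14, 15, 16, 3]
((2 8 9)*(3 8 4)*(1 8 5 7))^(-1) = (1 7 5 3 4 2 9 8)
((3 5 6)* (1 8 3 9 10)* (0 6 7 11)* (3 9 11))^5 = ((0 6 11)(1 8 9 10)(3 5 7))^5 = (0 11 6)(1 8 9 10)(3 7 5)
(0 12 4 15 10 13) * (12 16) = [16, 1, 2, 3, 15, 5, 6, 7, 8, 9, 13, 11, 4, 0, 14, 10, 12] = (0 16 12 4 15 10 13)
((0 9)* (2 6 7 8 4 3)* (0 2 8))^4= ((0 9 2 6 7)(3 8 4))^4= (0 7 6 2 9)(3 8 4)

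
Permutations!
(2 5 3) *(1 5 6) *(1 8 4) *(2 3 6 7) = (1 5 6 8 4)(2 7) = [0, 5, 7, 3, 1, 6, 8, 2, 4]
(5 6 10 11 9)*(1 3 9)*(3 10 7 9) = [0, 10, 2, 3, 4, 6, 7, 9, 8, 5, 11, 1] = (1 10 11)(5 6 7 9)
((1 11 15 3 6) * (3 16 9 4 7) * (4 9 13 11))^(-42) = (1 3 4 6 7)(11 16)(13 15)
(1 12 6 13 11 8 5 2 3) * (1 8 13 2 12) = (2 3 8 5 12 6)(11 13) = [0, 1, 3, 8, 4, 12, 2, 7, 5, 9, 10, 13, 6, 11]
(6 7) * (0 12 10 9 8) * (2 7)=(0 12 10 9 8)(2 7 6)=[12, 1, 7, 3, 4, 5, 2, 6, 0, 8, 9, 11, 10]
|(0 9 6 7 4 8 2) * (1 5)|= |(0 9 6 7 4 8 2)(1 5)|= 14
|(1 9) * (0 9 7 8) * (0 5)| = |(0 9 1 7 8 5)| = 6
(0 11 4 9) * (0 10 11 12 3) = (0 12 3)(4 9 10 11) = [12, 1, 2, 0, 9, 5, 6, 7, 8, 10, 11, 4, 3]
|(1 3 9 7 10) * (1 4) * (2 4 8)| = 8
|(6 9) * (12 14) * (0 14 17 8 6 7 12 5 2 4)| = 30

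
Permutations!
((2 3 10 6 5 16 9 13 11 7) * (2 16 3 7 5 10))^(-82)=((2 7 16 9 13 11 5 3)(6 10))^(-82)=(2 5 13 16)(3 11 9 7)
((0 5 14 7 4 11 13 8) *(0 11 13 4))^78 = ((0 5 14 7)(4 13 8 11))^78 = (0 14)(4 8)(5 7)(11 13)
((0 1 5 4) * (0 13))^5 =((0 1 5 4 13))^5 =(13)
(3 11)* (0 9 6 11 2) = [9, 1, 0, 2, 4, 5, 11, 7, 8, 6, 10, 3] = (0 9 6 11 3 2)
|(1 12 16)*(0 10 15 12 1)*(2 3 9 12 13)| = |(0 10 15 13 2 3 9 12 16)| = 9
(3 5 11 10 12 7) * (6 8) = (3 5 11 10 12 7)(6 8) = [0, 1, 2, 5, 4, 11, 8, 3, 6, 9, 12, 10, 7]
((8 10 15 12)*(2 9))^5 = ((2 9)(8 10 15 12))^5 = (2 9)(8 10 15 12)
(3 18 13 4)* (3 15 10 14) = [0, 1, 2, 18, 15, 5, 6, 7, 8, 9, 14, 11, 12, 4, 3, 10, 16, 17, 13] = (3 18 13 4 15 10 14)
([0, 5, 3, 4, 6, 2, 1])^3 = [0, 3, 6, 1, 5, 4, 2]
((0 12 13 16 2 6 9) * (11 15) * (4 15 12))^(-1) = ((0 4 15 11 12 13 16 2 6 9))^(-1) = (0 9 6 2 16 13 12 11 15 4)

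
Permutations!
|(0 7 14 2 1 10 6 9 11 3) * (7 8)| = |(0 8 7 14 2 1 10 6 9 11 3)| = 11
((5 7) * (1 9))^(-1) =(1 9)(5 7)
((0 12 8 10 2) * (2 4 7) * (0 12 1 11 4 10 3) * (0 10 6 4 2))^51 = ((0 1 11 2 12 8 3 10 6 4 7))^51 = (0 10 2 7 3 11 4 8 1 6 12)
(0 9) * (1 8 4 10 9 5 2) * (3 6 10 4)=(0 5 2 1 8 3 6 10 9)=[5, 8, 1, 6, 4, 2, 10, 7, 3, 0, 9]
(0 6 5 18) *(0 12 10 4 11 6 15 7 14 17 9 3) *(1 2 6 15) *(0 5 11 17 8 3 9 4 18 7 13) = (0 1 2 6 11 15 13)(3 5 7 14 8)(4 17)(10 18 12) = [1, 2, 6, 5, 17, 7, 11, 14, 3, 9, 18, 15, 10, 0, 8, 13, 16, 4, 12]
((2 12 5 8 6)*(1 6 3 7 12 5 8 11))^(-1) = (1 11 5 2 6)(3 8 12 7)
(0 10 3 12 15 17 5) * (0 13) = (0 10 3 12 15 17 5 13) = [10, 1, 2, 12, 4, 13, 6, 7, 8, 9, 3, 11, 15, 0, 14, 17, 16, 5]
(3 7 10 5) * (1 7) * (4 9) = (1 7 10 5 3)(4 9) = [0, 7, 2, 1, 9, 3, 6, 10, 8, 4, 5]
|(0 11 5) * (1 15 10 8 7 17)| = 6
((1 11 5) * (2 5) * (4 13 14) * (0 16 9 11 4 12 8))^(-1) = (0 8 12 14 13 4 1 5 2 11 9 16)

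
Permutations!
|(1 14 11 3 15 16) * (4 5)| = |(1 14 11 3 15 16)(4 5)| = 6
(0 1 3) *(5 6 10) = (0 1 3)(5 6 10) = [1, 3, 2, 0, 4, 6, 10, 7, 8, 9, 5]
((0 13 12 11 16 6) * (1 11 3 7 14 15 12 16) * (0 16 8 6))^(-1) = (0 16 6 8 13)(1 11)(3 12 15 14 7)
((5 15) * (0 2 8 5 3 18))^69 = (0 18 3 15 5 8 2)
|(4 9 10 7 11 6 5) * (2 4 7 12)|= 20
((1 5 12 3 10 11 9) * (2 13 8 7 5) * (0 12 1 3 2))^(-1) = ((0 12 2 13 8 7 5 1)(3 10 11 9))^(-1) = (0 1 5 7 8 13 2 12)(3 9 11 10)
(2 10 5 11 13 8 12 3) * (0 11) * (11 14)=[14, 1, 10, 2, 4, 0, 6, 7, 12, 9, 5, 13, 3, 8, 11]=(0 14 11 13 8 12 3 2 10 5)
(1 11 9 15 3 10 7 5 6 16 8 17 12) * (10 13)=[0, 11, 2, 13, 4, 6, 16, 5, 17, 15, 7, 9, 1, 10, 14, 3, 8, 12]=(1 11 9 15 3 13 10 7 5 6 16 8 17 12)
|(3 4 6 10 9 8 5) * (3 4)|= 6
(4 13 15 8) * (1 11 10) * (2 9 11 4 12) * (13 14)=(1 4 14 13 15 8 12 2 9 11 10)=[0, 4, 9, 3, 14, 5, 6, 7, 12, 11, 1, 10, 2, 15, 13, 8]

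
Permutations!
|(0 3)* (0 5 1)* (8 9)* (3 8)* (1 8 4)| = 12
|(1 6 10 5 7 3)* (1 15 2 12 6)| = |(2 12 6 10 5 7 3 15)| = 8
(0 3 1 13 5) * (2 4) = (0 3 1 13 5)(2 4) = [3, 13, 4, 1, 2, 0, 6, 7, 8, 9, 10, 11, 12, 5]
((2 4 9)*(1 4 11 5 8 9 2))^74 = (1 5 4 8 2 9 11)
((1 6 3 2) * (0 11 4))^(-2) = ((0 11 4)(1 6 3 2))^(-2) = (0 11 4)(1 3)(2 6)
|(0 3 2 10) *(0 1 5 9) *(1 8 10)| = 6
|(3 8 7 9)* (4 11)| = 4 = |(3 8 7 9)(4 11)|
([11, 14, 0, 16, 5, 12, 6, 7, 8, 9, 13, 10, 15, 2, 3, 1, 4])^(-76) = (0 2 13 10 11)(1 4)(3 12)(5 14)(15 16)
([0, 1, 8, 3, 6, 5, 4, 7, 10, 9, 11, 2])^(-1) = [0, 1, 11, 3, 6, 5, 4, 7, 2, 9, 8, 10]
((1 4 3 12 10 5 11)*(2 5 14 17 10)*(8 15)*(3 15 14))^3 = ((1 4 15 8 14 17 10 3 12 2 5 11))^3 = (1 8 10 2)(3 5 4 14)(11 15 17 12)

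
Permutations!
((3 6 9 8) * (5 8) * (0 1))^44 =(3 8 5 9 6)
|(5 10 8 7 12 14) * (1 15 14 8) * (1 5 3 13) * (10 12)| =5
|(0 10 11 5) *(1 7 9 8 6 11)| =9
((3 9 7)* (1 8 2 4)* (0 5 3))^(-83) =(0 3 7 5 9)(1 8 2 4)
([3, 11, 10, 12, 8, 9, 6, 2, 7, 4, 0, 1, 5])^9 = [10, 11, 7, 0, 9, 12, 6, 8, 4, 5, 2, 1, 3]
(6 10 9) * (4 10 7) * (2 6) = (2 6 7 4 10 9) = [0, 1, 6, 3, 10, 5, 7, 4, 8, 2, 9]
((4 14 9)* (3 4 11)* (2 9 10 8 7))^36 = ((2 9 11 3 4 14 10 8 7))^36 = (14)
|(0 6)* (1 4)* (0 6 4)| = |(6)(0 4 1)| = 3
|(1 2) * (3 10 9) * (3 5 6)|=|(1 2)(3 10 9 5 6)|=10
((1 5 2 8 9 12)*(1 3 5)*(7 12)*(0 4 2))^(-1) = (0 5 3 12 7 9 8 2 4) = ((0 4 2 8 9 7 12 3 5))^(-1)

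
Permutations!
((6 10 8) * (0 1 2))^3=((0 1 2)(6 10 8))^3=(10)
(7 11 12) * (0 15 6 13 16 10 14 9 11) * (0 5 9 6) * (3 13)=(0 15)(3 13 16 10 14 6)(5 9 11 12 7)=[15, 1, 2, 13, 4, 9, 3, 5, 8, 11, 14, 12, 7, 16, 6, 0, 10]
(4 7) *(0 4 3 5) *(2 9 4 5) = (0 5)(2 9 4 7 3) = [5, 1, 9, 2, 7, 0, 6, 3, 8, 4]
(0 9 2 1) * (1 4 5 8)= (0 9 2 4 5 8 1)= [9, 0, 4, 3, 5, 8, 6, 7, 1, 2]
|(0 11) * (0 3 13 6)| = 5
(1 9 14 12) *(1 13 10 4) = (1 9 14 12 13 10 4) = [0, 9, 2, 3, 1, 5, 6, 7, 8, 14, 4, 11, 13, 10, 12]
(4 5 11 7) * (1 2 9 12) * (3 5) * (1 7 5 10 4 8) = (1 2 9 12 7 8)(3 10 4)(5 11) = [0, 2, 9, 10, 3, 11, 6, 8, 1, 12, 4, 5, 7]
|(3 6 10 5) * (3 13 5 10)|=|(3 6)(5 13)|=2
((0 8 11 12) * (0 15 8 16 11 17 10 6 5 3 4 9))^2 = ((0 16 11 12 15 8 17 10 6 5 3 4 9))^2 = (0 11 15 17 6 3 9 16 12 8 10 5 4)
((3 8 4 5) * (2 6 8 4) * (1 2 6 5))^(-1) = ((1 2 5 3 4)(6 8))^(-1) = (1 4 3 5 2)(6 8)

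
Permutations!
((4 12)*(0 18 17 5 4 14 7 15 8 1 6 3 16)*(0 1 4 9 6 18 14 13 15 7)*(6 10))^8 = ((0 14)(1 18 17 5 9 10 6 3 16)(4 12 13 15 8))^8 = (1 16 3 6 10 9 5 17 18)(4 15 12 8 13)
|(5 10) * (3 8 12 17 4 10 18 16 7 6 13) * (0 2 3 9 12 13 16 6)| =15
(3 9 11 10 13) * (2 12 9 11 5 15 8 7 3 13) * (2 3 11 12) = (3 12 9 5 15 8 7 11 10) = [0, 1, 2, 12, 4, 15, 6, 11, 7, 5, 3, 10, 9, 13, 14, 8]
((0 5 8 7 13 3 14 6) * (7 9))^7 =(0 14 13 9 5 6 3 7 8)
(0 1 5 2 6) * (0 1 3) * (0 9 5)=(0 3 9 5 2 6 1)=[3, 0, 6, 9, 4, 2, 1, 7, 8, 5]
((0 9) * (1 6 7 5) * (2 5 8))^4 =(9)(1 2 7)(5 8 6)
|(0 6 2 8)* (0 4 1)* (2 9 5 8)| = 7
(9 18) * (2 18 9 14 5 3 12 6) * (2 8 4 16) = [0, 1, 18, 12, 16, 3, 8, 7, 4, 9, 10, 11, 6, 13, 5, 15, 2, 17, 14] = (2 18 14 5 3 12 6 8 4 16)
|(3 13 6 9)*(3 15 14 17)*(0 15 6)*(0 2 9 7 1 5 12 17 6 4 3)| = |(0 15 14 6 7 1 5 12 17)(2 9 4 3 13)| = 45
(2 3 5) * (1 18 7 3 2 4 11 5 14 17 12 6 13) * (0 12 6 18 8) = (0 12 18 7 3 14 17 6 13 1 8)(4 11 5) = [12, 8, 2, 14, 11, 4, 13, 3, 0, 9, 10, 5, 18, 1, 17, 15, 16, 6, 7]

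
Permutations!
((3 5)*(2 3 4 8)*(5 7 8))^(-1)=(2 8 7 3)(4 5)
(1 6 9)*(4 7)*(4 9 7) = (1 6 7 9) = [0, 6, 2, 3, 4, 5, 7, 9, 8, 1]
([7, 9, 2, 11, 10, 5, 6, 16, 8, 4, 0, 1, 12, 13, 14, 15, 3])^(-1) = [10, 11, 2, 16, 9, 5, 6, 0, 8, 1, 4, 3, 12, 13, 14, 15, 7]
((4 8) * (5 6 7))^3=((4 8)(5 6 7))^3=(4 8)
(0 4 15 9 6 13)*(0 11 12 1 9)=(0 4 15)(1 9 6 13 11 12)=[4, 9, 2, 3, 15, 5, 13, 7, 8, 6, 10, 12, 1, 11, 14, 0]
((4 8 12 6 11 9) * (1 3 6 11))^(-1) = ((1 3 6)(4 8 12 11 9))^(-1) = (1 6 3)(4 9 11 12 8)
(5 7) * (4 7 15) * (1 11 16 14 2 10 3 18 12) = [0, 11, 10, 18, 7, 15, 6, 5, 8, 9, 3, 16, 1, 13, 2, 4, 14, 17, 12] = (1 11 16 14 2 10 3 18 12)(4 7 5 15)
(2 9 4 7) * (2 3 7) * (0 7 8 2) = (0 7 3 8 2 9 4) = [7, 1, 9, 8, 0, 5, 6, 3, 2, 4]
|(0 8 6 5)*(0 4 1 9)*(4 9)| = |(0 8 6 5 9)(1 4)| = 10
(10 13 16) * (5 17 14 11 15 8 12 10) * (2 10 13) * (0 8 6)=(0 8 12 13 16 5 17 14 11 15 6)(2 10)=[8, 1, 10, 3, 4, 17, 0, 7, 12, 9, 2, 15, 13, 16, 11, 6, 5, 14]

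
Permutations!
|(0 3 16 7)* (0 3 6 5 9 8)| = |(0 6 5 9 8)(3 16 7)| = 15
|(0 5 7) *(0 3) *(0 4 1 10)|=|(0 5 7 3 4 1 10)|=7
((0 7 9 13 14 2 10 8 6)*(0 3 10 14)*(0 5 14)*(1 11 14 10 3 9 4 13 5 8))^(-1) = (0 2 14 11 1 10 5 9 6 8 13 4 7)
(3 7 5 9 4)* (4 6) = (3 7 5 9 6 4) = [0, 1, 2, 7, 3, 9, 4, 5, 8, 6]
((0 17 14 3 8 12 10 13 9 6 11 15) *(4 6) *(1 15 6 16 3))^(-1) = (0 15 1 14 17)(3 16 4 9 13 10 12 8)(6 11)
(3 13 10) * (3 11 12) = (3 13 10 11 12) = [0, 1, 2, 13, 4, 5, 6, 7, 8, 9, 11, 12, 3, 10]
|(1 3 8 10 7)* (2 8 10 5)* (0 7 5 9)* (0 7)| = 8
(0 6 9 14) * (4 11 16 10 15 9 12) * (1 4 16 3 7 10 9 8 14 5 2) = (0 6 12 16 9 5 2 1 4 11 3 7 10 15 8 14) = [6, 4, 1, 7, 11, 2, 12, 10, 14, 5, 15, 3, 16, 13, 0, 8, 9]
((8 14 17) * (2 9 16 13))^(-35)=((2 9 16 13)(8 14 17))^(-35)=(2 9 16 13)(8 14 17)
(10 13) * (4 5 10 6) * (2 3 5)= (2 3 5 10 13 6 4)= [0, 1, 3, 5, 2, 10, 4, 7, 8, 9, 13, 11, 12, 6]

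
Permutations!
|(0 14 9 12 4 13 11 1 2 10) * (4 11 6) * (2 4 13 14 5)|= 12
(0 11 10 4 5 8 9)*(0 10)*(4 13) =(0 11)(4 5 8 9 10 13) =[11, 1, 2, 3, 5, 8, 6, 7, 9, 10, 13, 0, 12, 4]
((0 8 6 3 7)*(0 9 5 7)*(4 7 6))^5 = (0 5 4 3 9 8 6 7)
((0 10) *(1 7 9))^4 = (10)(1 7 9)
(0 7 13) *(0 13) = [7, 1, 2, 3, 4, 5, 6, 0, 8, 9, 10, 11, 12, 13] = (13)(0 7)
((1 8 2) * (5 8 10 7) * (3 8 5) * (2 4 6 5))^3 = (1 3 6)(2 7 4)(5 10 8) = ((1 10 7 3 8 4 6 5 2))^3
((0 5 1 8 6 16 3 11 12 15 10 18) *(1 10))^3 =(0 18 10 5)(1 16 12 8 3 15 6 11)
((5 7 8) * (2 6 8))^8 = ((2 6 8 5 7))^8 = (2 5 6 7 8)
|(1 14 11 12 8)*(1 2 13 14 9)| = |(1 9)(2 13 14 11 12 8)| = 6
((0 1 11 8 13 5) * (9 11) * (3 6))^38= (0 11 5 9 13 1 8)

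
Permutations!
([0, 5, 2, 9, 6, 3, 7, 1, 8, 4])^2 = [0, 3, 2, 4, 7, 9, 1, 5, 8, 6]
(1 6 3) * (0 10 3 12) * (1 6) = (0 10 3 6 12) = [10, 1, 2, 6, 4, 5, 12, 7, 8, 9, 3, 11, 0]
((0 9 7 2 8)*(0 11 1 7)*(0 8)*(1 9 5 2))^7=(0 5 2)(1 7)(8 11 9)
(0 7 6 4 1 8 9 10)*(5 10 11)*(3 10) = (0 7 6 4 1 8 9 11 5 3 10) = [7, 8, 2, 10, 1, 3, 4, 6, 9, 11, 0, 5]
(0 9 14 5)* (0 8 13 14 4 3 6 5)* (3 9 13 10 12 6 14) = [13, 1, 2, 14, 9, 8, 5, 7, 10, 4, 12, 11, 6, 3, 0] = (0 13 3 14)(4 9)(5 8 10 12 6)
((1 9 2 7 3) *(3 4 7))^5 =((1 9 2 3)(4 7))^5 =(1 9 2 3)(4 7)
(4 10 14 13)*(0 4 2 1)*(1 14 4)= [1, 0, 14, 3, 10, 5, 6, 7, 8, 9, 4, 11, 12, 2, 13]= (0 1)(2 14 13)(4 10)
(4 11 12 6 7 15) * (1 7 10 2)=(1 7 15 4 11 12 6 10 2)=[0, 7, 1, 3, 11, 5, 10, 15, 8, 9, 2, 12, 6, 13, 14, 4]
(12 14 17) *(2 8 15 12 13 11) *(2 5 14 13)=(2 8 15 12 13 11 5 14 17)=[0, 1, 8, 3, 4, 14, 6, 7, 15, 9, 10, 5, 13, 11, 17, 12, 16, 2]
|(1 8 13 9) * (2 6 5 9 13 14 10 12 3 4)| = 11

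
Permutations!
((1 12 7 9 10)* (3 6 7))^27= (1 10 9 7 6 3 12)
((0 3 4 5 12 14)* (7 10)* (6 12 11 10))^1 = (0 3 4 5 11 10 7 6 12 14)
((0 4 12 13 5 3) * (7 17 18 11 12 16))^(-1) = (0 3 5 13 12 11 18 17 7 16 4)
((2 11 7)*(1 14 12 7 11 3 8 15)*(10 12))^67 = (1 7 15 12 8 10 3 14 2)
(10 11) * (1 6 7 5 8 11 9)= (1 6 7 5 8 11 10 9)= [0, 6, 2, 3, 4, 8, 7, 5, 11, 1, 9, 10]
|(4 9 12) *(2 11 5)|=3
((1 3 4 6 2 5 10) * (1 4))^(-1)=((1 3)(2 5 10 4 6))^(-1)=(1 3)(2 6 4 10 5)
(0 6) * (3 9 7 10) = [6, 1, 2, 9, 4, 5, 0, 10, 8, 7, 3] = (0 6)(3 9 7 10)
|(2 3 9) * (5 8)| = |(2 3 9)(5 8)| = 6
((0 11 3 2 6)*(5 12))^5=(5 12)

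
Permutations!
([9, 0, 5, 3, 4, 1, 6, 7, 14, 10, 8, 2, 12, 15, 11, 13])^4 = (15)(0 14 1 8 5 10 2 9 11)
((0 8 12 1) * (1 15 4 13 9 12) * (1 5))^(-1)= (0 1 5 8)(4 15 12 9 13)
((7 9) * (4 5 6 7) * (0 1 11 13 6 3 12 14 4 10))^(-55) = (14)(0 1 11 13 6 7 9 10)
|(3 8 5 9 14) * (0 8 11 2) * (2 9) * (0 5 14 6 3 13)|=4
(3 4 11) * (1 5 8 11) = (1 5 8 11 3 4) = [0, 5, 2, 4, 1, 8, 6, 7, 11, 9, 10, 3]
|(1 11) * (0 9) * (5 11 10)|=4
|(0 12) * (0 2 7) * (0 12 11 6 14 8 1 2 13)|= |(0 11 6 14 8 1 2 7 12 13)|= 10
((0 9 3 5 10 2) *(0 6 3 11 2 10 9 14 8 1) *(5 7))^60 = (14)(2 5 6 9 3 11 7)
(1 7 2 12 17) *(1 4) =(1 7 2 12 17 4) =[0, 7, 12, 3, 1, 5, 6, 2, 8, 9, 10, 11, 17, 13, 14, 15, 16, 4]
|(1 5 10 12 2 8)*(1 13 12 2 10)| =10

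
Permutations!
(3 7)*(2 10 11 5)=[0, 1, 10, 7, 4, 2, 6, 3, 8, 9, 11, 5]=(2 10 11 5)(3 7)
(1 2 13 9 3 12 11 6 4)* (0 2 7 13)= [2, 7, 0, 12, 1, 5, 4, 13, 8, 3, 10, 6, 11, 9]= (0 2)(1 7 13 9 3 12 11 6 4)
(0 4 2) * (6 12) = (0 4 2)(6 12) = [4, 1, 0, 3, 2, 5, 12, 7, 8, 9, 10, 11, 6]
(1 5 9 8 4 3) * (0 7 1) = (0 7 1 5 9 8 4 3) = [7, 5, 2, 0, 3, 9, 6, 1, 4, 8]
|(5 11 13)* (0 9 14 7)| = |(0 9 14 7)(5 11 13)| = 12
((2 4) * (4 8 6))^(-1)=((2 8 6 4))^(-1)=(2 4 6 8)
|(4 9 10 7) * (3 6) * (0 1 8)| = |(0 1 8)(3 6)(4 9 10 7)| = 12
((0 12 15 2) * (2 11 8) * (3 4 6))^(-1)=(0 2 8 11 15 12)(3 6 4)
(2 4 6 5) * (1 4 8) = (1 4 6 5 2 8) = [0, 4, 8, 3, 6, 2, 5, 7, 1]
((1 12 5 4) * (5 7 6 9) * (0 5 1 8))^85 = (12)(0 5 4 8)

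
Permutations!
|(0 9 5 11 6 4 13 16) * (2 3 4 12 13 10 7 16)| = |(0 9 5 11 6 12 13 2 3 4 10 7 16)| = 13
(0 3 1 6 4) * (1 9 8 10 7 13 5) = (0 3 9 8 10 7 13 5 1 6 4) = [3, 6, 2, 9, 0, 1, 4, 13, 10, 8, 7, 11, 12, 5]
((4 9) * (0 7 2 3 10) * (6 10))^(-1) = ((0 7 2 3 6 10)(4 9))^(-1) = (0 10 6 3 2 7)(4 9)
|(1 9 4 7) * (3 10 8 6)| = |(1 9 4 7)(3 10 8 6)| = 4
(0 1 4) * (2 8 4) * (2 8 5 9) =(0 1 8 4)(2 5 9) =[1, 8, 5, 3, 0, 9, 6, 7, 4, 2]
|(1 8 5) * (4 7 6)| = 3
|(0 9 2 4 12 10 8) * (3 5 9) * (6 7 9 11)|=|(0 3 5 11 6 7 9 2 4 12 10 8)|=12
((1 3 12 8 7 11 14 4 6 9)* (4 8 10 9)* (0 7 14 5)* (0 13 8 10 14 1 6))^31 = (0 5 1 14 6 7 13 3 10 4 11 8 12 9)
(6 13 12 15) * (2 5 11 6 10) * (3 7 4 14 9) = (2 5 11 6 13 12 15 10)(3 7 4 14 9) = [0, 1, 5, 7, 14, 11, 13, 4, 8, 3, 2, 6, 15, 12, 9, 10]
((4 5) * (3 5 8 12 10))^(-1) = (3 10 12 8 4 5)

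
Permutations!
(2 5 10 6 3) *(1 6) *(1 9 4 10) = (1 6 3 2 5)(4 10 9) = [0, 6, 5, 2, 10, 1, 3, 7, 8, 4, 9]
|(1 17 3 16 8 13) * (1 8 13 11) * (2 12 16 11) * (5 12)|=12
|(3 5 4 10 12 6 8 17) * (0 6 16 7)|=11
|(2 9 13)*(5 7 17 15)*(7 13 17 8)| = 6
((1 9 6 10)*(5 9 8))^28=((1 8 5 9 6 10))^28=(1 6 5)(8 10 9)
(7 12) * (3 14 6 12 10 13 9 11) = (3 14 6 12 7 10 13 9 11) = [0, 1, 2, 14, 4, 5, 12, 10, 8, 11, 13, 3, 7, 9, 6]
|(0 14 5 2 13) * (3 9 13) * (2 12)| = 8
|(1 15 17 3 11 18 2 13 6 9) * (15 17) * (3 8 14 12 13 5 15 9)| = 14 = |(1 17 8 14 12 13 6 3 11 18 2 5 15 9)|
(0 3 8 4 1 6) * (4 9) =(0 3 8 9 4 1 6) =[3, 6, 2, 8, 1, 5, 0, 7, 9, 4]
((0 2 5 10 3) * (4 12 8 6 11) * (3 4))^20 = ((0 2 5 10 4 12 8 6 11 3))^20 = (12)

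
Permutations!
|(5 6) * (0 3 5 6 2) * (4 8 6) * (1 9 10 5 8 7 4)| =18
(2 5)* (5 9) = (2 9 5) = [0, 1, 9, 3, 4, 2, 6, 7, 8, 5]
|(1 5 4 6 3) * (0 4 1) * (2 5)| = |(0 4 6 3)(1 2 5)| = 12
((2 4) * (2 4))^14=(4)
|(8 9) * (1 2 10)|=|(1 2 10)(8 9)|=6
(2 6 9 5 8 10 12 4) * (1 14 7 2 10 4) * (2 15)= (1 14 7 15 2 6 9 5 8 4 10 12)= [0, 14, 6, 3, 10, 8, 9, 15, 4, 5, 12, 11, 1, 13, 7, 2]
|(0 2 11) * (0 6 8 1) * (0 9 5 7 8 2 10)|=30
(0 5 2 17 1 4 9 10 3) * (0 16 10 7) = (0 5 2 17 1 4 9 7)(3 16 10) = [5, 4, 17, 16, 9, 2, 6, 0, 8, 7, 3, 11, 12, 13, 14, 15, 10, 1]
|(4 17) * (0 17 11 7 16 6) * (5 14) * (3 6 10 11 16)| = |(0 17 4 16 10 11 7 3 6)(5 14)| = 18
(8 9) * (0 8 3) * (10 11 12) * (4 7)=(0 8 9 3)(4 7)(10 11 12)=[8, 1, 2, 0, 7, 5, 6, 4, 9, 3, 11, 12, 10]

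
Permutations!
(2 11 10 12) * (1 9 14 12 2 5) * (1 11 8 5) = [0, 9, 8, 3, 4, 11, 6, 7, 5, 14, 2, 10, 1, 13, 12] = (1 9 14 12)(2 8 5 11 10)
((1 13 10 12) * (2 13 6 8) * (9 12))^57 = ((1 6 8 2 13 10 9 12))^57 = (1 6 8 2 13 10 9 12)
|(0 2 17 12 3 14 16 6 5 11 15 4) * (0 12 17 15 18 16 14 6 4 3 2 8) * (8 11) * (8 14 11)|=|(0 8)(2 15 3 6 5 14 11 18 16 4 12)|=22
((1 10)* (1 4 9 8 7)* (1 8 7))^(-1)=((1 10 4 9 7 8))^(-1)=(1 8 7 9 4 10)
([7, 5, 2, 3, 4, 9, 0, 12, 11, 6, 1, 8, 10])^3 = (0 10 9 7 1 6 12 5)(8 11)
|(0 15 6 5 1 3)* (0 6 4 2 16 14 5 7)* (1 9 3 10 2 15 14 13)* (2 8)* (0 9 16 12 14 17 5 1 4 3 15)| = 30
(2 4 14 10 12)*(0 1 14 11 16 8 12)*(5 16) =(0 1 14 10)(2 4 11 5 16 8 12) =[1, 14, 4, 3, 11, 16, 6, 7, 12, 9, 0, 5, 2, 13, 10, 15, 8]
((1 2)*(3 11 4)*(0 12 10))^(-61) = ((0 12 10)(1 2)(3 11 4))^(-61) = (0 10 12)(1 2)(3 4 11)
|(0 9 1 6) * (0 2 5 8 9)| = |(1 6 2 5 8 9)| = 6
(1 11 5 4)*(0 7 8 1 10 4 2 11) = (0 7 8 1)(2 11 5)(4 10) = [7, 0, 11, 3, 10, 2, 6, 8, 1, 9, 4, 5]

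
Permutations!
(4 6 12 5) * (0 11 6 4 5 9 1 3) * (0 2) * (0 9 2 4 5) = (0 11 6 12 2 9 1 3 4 5) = [11, 3, 9, 4, 5, 0, 12, 7, 8, 1, 10, 6, 2]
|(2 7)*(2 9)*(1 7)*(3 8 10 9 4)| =|(1 7 4 3 8 10 9 2)| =8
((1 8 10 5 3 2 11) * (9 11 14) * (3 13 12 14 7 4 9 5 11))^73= (1 8 10 11)(2 9 7 3 4)(5 13 12 14)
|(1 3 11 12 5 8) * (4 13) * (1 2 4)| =9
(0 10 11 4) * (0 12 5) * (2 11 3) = (0 10 3 2 11 4 12 5) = [10, 1, 11, 2, 12, 0, 6, 7, 8, 9, 3, 4, 5]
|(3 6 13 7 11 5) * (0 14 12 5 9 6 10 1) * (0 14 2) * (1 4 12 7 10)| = 12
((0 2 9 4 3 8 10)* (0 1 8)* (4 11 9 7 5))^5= ((0 2 7 5 4 3)(1 8 10)(9 11))^5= (0 3 4 5 7 2)(1 10 8)(9 11)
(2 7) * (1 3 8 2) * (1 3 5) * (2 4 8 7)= (1 5)(3 7)(4 8)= [0, 5, 2, 7, 8, 1, 6, 3, 4]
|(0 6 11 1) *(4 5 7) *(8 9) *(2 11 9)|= |(0 6 9 8 2 11 1)(4 5 7)|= 21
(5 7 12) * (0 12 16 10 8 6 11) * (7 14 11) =(0 12 5 14 11)(6 7 16 10 8) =[12, 1, 2, 3, 4, 14, 7, 16, 6, 9, 8, 0, 5, 13, 11, 15, 10]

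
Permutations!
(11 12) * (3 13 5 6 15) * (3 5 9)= (3 13 9)(5 6 15)(11 12)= [0, 1, 2, 13, 4, 6, 15, 7, 8, 3, 10, 12, 11, 9, 14, 5]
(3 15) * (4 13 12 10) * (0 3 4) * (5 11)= (0 3 15 4 13 12 10)(5 11)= [3, 1, 2, 15, 13, 11, 6, 7, 8, 9, 0, 5, 10, 12, 14, 4]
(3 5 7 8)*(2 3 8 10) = (2 3 5 7 10) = [0, 1, 3, 5, 4, 7, 6, 10, 8, 9, 2]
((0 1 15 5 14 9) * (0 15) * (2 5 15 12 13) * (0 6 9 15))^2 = ((0 1 6 9 12 13 2 5 14 15))^2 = (0 6 12 2 14)(1 9 13 5 15)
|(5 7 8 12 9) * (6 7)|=|(5 6 7 8 12 9)|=6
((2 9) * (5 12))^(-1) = (2 9)(5 12)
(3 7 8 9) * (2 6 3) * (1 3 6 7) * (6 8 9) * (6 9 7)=(1 3)(2 6 8 9)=[0, 3, 6, 1, 4, 5, 8, 7, 9, 2]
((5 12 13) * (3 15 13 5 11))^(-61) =(3 11 13 15)(5 12)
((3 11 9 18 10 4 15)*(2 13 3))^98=(2 15 4 10 18 9 11 3 13)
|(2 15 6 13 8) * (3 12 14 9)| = 20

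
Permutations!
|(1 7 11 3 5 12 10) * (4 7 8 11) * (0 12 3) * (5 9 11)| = 18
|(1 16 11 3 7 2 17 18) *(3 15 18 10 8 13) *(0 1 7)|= 13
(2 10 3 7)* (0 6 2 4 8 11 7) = (0 6 2 10 3)(4 8 11 7) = [6, 1, 10, 0, 8, 5, 2, 4, 11, 9, 3, 7]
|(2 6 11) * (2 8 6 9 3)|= 3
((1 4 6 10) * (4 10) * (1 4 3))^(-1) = ((1 10 4 6 3))^(-1) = (1 3 6 4 10)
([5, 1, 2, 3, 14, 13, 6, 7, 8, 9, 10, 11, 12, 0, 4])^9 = [0, 1, 2, 3, 14, 5, 6, 7, 8, 9, 10, 11, 12, 13, 4]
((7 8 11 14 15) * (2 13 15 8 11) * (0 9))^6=(2 8 14 11 7 15 13)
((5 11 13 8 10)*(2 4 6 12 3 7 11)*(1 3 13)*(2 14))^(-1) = ((1 3 7 11)(2 4 6 12 13 8 10 5 14))^(-1) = (1 11 7 3)(2 14 5 10 8 13 12 6 4)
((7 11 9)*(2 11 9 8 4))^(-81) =(2 4 8 11)(7 9)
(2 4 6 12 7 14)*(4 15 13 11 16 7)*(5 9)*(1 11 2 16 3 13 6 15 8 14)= (1 11 3 13 2 8 14 16 7)(4 15 6 12)(5 9)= [0, 11, 8, 13, 15, 9, 12, 1, 14, 5, 10, 3, 4, 2, 16, 6, 7]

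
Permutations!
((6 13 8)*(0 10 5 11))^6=(13)(0 5)(10 11)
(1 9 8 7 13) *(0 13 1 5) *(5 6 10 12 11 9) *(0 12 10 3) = (0 13 6 3)(1 5 12 11 9 8 7) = [13, 5, 2, 0, 4, 12, 3, 1, 7, 8, 10, 9, 11, 6]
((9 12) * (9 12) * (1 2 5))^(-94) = (12)(1 5 2)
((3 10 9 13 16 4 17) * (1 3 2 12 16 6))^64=(1 13 10)(2 17 4 16 12)(3 6 9)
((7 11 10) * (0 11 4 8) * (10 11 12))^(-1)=((0 12 10 7 4 8))^(-1)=(0 8 4 7 10 12)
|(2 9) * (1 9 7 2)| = 2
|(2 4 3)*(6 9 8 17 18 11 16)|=|(2 4 3)(6 9 8 17 18 11 16)|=21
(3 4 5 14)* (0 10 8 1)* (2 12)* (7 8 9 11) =(0 10 9 11 7 8 1)(2 12)(3 4 5 14) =[10, 0, 12, 4, 5, 14, 6, 8, 1, 11, 9, 7, 2, 13, 3]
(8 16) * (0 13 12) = (0 13 12)(8 16) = [13, 1, 2, 3, 4, 5, 6, 7, 16, 9, 10, 11, 0, 12, 14, 15, 8]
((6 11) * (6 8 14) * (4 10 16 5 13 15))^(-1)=(4 15 13 5 16 10)(6 14 8 11)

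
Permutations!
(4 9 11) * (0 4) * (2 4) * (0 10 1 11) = (0 2 4 9)(1 11 10) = [2, 11, 4, 3, 9, 5, 6, 7, 8, 0, 1, 10]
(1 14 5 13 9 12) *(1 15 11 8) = (1 14 5 13 9 12 15 11 8) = [0, 14, 2, 3, 4, 13, 6, 7, 1, 12, 10, 8, 15, 9, 5, 11]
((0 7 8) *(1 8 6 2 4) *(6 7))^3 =((0 6 2 4 1 8))^3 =(0 4)(1 6)(2 8)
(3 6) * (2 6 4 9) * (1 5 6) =(1 5 6 3 4 9 2) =[0, 5, 1, 4, 9, 6, 3, 7, 8, 2]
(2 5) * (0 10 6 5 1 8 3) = (0 10 6 5 2 1 8 3) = [10, 8, 1, 0, 4, 2, 5, 7, 3, 9, 6]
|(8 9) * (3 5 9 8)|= 3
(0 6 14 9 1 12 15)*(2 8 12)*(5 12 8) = (0 6 14 9 1 2 5 12 15) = [6, 2, 5, 3, 4, 12, 14, 7, 8, 1, 10, 11, 15, 13, 9, 0]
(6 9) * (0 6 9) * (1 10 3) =(0 6)(1 10 3) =[6, 10, 2, 1, 4, 5, 0, 7, 8, 9, 3]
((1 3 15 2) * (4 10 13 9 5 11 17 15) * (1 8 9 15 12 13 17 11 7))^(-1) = ((1 3 4 10 17 12 13 15 2 8 9 5 7))^(-1) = (1 7 5 9 8 2 15 13 12 17 10 4 3)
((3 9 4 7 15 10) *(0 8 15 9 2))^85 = (0 8 15 10 3 2)(4 7 9)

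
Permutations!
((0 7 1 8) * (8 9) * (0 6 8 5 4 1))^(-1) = (0 7)(1 4 5 9)(6 8)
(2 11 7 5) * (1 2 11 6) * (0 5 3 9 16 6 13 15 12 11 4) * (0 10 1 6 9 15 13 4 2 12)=(0 5 2 4 10 1 12 11 7 3 15)(9 16)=[5, 12, 4, 15, 10, 2, 6, 3, 8, 16, 1, 7, 11, 13, 14, 0, 9]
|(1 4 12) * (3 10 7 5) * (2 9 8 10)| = 21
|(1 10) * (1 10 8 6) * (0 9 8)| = |(10)(0 9 8 6 1)| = 5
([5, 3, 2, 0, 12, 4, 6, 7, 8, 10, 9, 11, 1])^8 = [4, 0, 2, 5, 1, 12, 6, 7, 8, 9, 10, 11, 3]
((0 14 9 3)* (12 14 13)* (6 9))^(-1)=((0 13 12 14 6 9 3))^(-1)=(0 3 9 6 14 12 13)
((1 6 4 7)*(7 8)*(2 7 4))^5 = ((1 6 2 7)(4 8))^5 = (1 6 2 7)(4 8)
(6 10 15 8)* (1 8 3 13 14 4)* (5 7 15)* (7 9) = (1 8 6 10 5 9 7 15 3 13 14 4) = [0, 8, 2, 13, 1, 9, 10, 15, 6, 7, 5, 11, 12, 14, 4, 3]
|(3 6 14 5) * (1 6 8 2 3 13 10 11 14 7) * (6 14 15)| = 9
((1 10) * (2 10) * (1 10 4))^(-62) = (10)(1 2 4)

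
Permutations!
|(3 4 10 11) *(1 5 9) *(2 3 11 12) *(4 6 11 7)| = |(1 5 9)(2 3 6 11 7 4 10 12)| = 24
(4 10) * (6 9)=[0, 1, 2, 3, 10, 5, 9, 7, 8, 6, 4]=(4 10)(6 9)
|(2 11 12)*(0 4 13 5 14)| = |(0 4 13 5 14)(2 11 12)| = 15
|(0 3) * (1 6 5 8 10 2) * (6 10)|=6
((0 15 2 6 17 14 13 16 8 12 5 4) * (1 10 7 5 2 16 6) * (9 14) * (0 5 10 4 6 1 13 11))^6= (0 13 9 8 5)(1 14 12 6 15)(2 17 16 4 11)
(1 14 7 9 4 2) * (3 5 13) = [0, 14, 1, 5, 2, 13, 6, 9, 8, 4, 10, 11, 12, 3, 7] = (1 14 7 9 4 2)(3 5 13)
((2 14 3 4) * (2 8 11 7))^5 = (2 11 4 14 7 8 3)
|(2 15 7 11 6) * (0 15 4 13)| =|(0 15 7 11 6 2 4 13)| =8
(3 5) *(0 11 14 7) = (0 11 14 7)(3 5) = [11, 1, 2, 5, 4, 3, 6, 0, 8, 9, 10, 14, 12, 13, 7]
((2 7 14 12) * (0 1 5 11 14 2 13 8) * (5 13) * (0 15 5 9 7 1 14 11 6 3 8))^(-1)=((0 14 12 9 7 2 1 13)(3 8 15 5 6))^(-1)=(0 13 1 2 7 9 12 14)(3 6 5 15 8)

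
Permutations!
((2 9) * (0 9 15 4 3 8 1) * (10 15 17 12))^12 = (0 9 2 17 12 10 15 4 3 8 1)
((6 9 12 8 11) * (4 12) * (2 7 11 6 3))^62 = (2 11)(3 7)(4 8 9 12 6)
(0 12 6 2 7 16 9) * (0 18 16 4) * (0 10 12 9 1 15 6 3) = [9, 15, 7, 0, 10, 5, 2, 4, 8, 18, 12, 11, 3, 13, 14, 6, 1, 17, 16] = (0 9 18 16 1 15 6 2 7 4 10 12 3)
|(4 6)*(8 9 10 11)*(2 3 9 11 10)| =6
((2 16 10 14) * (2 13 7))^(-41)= ((2 16 10 14 13 7))^(-41)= (2 16 10 14 13 7)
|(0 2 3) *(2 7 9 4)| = 6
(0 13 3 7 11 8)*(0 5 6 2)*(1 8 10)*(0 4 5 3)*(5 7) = (0 13)(1 8 3 5 6 2 4 7 11 10) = [13, 8, 4, 5, 7, 6, 2, 11, 3, 9, 1, 10, 12, 0]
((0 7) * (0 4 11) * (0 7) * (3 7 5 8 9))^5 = (3 8 11 7 9 5 4)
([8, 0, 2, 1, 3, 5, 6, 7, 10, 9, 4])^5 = (0 1 3 4 10 8)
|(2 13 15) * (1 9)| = |(1 9)(2 13 15)| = 6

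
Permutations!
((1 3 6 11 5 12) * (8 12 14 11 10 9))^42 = (14)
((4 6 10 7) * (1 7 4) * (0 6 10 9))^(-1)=(0 9 6)(1 7)(4 10)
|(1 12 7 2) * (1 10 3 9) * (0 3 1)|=15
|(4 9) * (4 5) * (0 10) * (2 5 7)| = |(0 10)(2 5 4 9 7)| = 10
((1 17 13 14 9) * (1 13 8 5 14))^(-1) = ((1 17 8 5 14 9 13))^(-1) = (1 13 9 14 5 8 17)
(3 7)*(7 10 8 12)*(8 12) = [0, 1, 2, 10, 4, 5, 6, 3, 8, 9, 12, 11, 7] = (3 10 12 7)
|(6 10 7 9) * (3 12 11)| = 12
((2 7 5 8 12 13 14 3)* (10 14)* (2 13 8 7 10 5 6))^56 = (14)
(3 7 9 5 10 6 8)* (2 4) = (2 4)(3 7 9 5 10 6 8) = [0, 1, 4, 7, 2, 10, 8, 9, 3, 5, 6]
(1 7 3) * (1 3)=(1 7)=[0, 7, 2, 3, 4, 5, 6, 1]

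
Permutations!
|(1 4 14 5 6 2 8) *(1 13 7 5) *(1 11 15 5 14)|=|(1 4)(2 8 13 7 14 11 15 5 6)|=18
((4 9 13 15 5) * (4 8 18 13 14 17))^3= ((4 9 14 17)(5 8 18 13 15))^3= (4 17 14 9)(5 13 8 15 18)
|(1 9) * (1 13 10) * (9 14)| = 5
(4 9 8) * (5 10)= (4 9 8)(5 10)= [0, 1, 2, 3, 9, 10, 6, 7, 4, 8, 5]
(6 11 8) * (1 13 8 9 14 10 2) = (1 13 8 6 11 9 14 10 2) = [0, 13, 1, 3, 4, 5, 11, 7, 6, 14, 2, 9, 12, 8, 10]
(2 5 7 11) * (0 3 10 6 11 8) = (0 3 10 6 11 2 5 7 8) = [3, 1, 5, 10, 4, 7, 11, 8, 0, 9, 6, 2]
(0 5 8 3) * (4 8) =(0 5 4 8 3) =[5, 1, 2, 0, 8, 4, 6, 7, 3]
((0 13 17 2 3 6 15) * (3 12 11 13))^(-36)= (2 17 13 11 12)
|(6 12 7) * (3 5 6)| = |(3 5 6 12 7)| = 5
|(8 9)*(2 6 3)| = |(2 6 3)(8 9)| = 6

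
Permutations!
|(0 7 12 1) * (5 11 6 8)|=4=|(0 7 12 1)(5 11 6 8)|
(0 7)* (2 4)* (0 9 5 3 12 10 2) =(0 7 9 5 3 12 10 2 4) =[7, 1, 4, 12, 0, 3, 6, 9, 8, 5, 2, 11, 10]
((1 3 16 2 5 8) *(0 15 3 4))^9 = ((0 15 3 16 2 5 8 1 4))^9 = (16)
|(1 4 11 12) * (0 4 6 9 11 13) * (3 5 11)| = |(0 4 13)(1 6 9 3 5 11 12)| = 21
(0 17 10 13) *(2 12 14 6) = [17, 1, 12, 3, 4, 5, 2, 7, 8, 9, 13, 11, 14, 0, 6, 15, 16, 10] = (0 17 10 13)(2 12 14 6)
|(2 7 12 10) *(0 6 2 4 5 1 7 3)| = |(0 6 2 3)(1 7 12 10 4 5)| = 12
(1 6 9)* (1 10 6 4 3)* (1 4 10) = (1 10 6 9)(3 4) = [0, 10, 2, 4, 3, 5, 9, 7, 8, 1, 6]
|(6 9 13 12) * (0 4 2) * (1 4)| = 4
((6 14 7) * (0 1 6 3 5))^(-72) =((0 1 6 14 7 3 5))^(-72) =(0 3 14 1 5 7 6)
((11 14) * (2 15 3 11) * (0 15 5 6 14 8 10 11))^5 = (0 3 15)(2 5 6 14)(8 11 10)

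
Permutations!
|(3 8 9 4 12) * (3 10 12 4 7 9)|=2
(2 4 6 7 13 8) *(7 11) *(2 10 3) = (2 4 6 11 7 13 8 10 3) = [0, 1, 4, 2, 6, 5, 11, 13, 10, 9, 3, 7, 12, 8]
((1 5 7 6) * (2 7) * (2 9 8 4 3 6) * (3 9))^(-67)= ((1 5 3 6)(2 7)(4 9 8))^(-67)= (1 5 3 6)(2 7)(4 8 9)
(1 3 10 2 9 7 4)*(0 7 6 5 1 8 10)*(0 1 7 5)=(0 5 7 4 8 10 2 9 6)(1 3)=[5, 3, 9, 1, 8, 7, 0, 4, 10, 6, 2]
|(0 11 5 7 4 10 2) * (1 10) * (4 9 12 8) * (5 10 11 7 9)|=11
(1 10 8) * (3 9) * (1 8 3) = (1 10 3 9) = [0, 10, 2, 9, 4, 5, 6, 7, 8, 1, 3]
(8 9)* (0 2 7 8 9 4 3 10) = (0 2 7 8 4 3 10) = [2, 1, 7, 10, 3, 5, 6, 8, 4, 9, 0]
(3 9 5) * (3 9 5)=(3 5 9)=[0, 1, 2, 5, 4, 9, 6, 7, 8, 3]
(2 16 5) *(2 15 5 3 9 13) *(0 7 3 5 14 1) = (0 7 3 9 13 2 16 5 15 14 1) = [7, 0, 16, 9, 4, 15, 6, 3, 8, 13, 10, 11, 12, 2, 1, 14, 5]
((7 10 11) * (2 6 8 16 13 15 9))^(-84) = (16)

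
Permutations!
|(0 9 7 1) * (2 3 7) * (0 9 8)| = |(0 8)(1 9 2 3 7)| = 10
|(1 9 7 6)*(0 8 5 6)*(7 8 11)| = 15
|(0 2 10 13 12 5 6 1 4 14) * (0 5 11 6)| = 11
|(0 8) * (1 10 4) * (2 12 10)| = 10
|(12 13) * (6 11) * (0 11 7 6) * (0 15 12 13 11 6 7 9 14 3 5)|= |(0 6 9 14 3 5)(11 15 12)|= 6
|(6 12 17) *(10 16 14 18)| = 12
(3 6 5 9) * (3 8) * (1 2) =(1 2)(3 6 5 9 8) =[0, 2, 1, 6, 4, 9, 5, 7, 3, 8]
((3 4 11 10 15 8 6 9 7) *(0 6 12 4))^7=(0 9 3 6 7)(4 11 10 15 8 12)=((0 6 9 7 3)(4 11 10 15 8 12))^7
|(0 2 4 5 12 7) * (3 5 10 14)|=9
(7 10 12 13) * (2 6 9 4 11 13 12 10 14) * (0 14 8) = [14, 1, 6, 3, 11, 5, 9, 8, 0, 4, 10, 13, 12, 7, 2] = (0 14 2 6 9 4 11 13 7 8)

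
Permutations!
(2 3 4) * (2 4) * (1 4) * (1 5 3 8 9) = (1 4 5 3 2 8 9) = [0, 4, 8, 2, 5, 3, 6, 7, 9, 1]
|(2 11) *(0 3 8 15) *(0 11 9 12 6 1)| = 10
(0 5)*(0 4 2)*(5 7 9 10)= (0 7 9 10 5 4 2)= [7, 1, 0, 3, 2, 4, 6, 9, 8, 10, 5]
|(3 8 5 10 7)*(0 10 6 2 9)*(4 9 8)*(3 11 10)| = |(0 3 4 9)(2 8 5 6)(7 11 10)| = 12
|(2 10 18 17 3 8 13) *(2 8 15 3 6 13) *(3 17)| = 9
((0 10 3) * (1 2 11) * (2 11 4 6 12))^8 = (12)(0 3 10)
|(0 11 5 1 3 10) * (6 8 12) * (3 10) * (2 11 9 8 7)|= |(0 9 8 12 6 7 2 11 5 1 10)|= 11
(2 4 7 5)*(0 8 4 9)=[8, 1, 9, 3, 7, 2, 6, 5, 4, 0]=(0 8 4 7 5 2 9)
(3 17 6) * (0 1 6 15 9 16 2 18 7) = (0 1 6 3 17 15 9 16 2 18 7) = [1, 6, 18, 17, 4, 5, 3, 0, 8, 16, 10, 11, 12, 13, 14, 9, 2, 15, 7]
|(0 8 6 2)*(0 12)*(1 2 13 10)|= 8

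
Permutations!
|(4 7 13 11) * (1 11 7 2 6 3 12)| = 14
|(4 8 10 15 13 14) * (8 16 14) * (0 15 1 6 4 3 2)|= |(0 15 13 8 10 1 6 4 16 14 3 2)|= 12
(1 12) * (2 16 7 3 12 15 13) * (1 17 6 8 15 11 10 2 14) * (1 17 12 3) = (1 11 10 2 16 7)(6 8 15 13 14 17) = [0, 11, 16, 3, 4, 5, 8, 1, 15, 9, 2, 10, 12, 14, 17, 13, 7, 6]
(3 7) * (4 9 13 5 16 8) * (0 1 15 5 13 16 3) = (0 1 15 5 3 7)(4 9 16 8) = [1, 15, 2, 7, 9, 3, 6, 0, 4, 16, 10, 11, 12, 13, 14, 5, 8]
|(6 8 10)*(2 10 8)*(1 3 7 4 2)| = 7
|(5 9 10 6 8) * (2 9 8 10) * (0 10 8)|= |(0 10 6 8 5)(2 9)|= 10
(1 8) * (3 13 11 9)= [0, 8, 2, 13, 4, 5, 6, 7, 1, 3, 10, 9, 12, 11]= (1 8)(3 13 11 9)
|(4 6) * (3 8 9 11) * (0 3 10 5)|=14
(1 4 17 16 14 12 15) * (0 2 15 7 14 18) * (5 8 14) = (0 2 15 1 4 17 16 18)(5 8 14 12 7) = [2, 4, 15, 3, 17, 8, 6, 5, 14, 9, 10, 11, 7, 13, 12, 1, 18, 16, 0]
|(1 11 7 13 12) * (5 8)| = |(1 11 7 13 12)(5 8)| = 10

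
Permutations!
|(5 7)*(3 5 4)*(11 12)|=4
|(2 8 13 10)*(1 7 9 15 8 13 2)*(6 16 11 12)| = |(1 7 9 15 8 2 13 10)(6 16 11 12)| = 8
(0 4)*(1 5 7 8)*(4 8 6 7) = (0 8 1 5 4)(6 7) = [8, 5, 2, 3, 0, 4, 7, 6, 1]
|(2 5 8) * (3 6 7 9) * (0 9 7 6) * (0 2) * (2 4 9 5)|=|(0 5 8)(3 4 9)|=3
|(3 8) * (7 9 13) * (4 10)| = 6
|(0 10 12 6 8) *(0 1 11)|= 7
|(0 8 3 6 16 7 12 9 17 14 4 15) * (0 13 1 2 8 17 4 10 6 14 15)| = 16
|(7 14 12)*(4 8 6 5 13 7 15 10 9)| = |(4 8 6 5 13 7 14 12 15 10 9)| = 11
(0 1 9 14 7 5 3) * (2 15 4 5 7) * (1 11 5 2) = (0 11 5 3)(1 9 14)(2 15 4) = [11, 9, 15, 0, 2, 3, 6, 7, 8, 14, 10, 5, 12, 13, 1, 4]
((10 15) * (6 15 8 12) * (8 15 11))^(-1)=((6 11 8 12)(10 15))^(-1)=(6 12 8 11)(10 15)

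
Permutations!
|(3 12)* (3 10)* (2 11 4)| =3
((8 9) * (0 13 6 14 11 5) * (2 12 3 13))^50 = (0 6 2 14 12 11 3 5 13) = ((0 2 12 3 13 6 14 11 5)(8 9))^50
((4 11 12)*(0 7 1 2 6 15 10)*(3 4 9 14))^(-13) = ((0 7 1 2 6 15 10)(3 4 11 12 9 14))^(-13) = (0 7 1 2 6 15 10)(3 14 9 12 11 4)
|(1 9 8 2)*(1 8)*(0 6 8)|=4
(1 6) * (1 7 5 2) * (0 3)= (0 3)(1 6 7 5 2)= [3, 6, 1, 0, 4, 2, 7, 5]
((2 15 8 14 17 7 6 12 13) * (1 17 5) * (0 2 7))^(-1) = ((0 2 15 8 14 5 1 17)(6 12 13 7))^(-1) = (0 17 1 5 14 8 15 2)(6 7 13 12)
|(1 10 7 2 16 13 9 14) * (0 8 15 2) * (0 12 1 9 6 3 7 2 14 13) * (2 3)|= |(0 8 15 14 9 13 6 2 16)(1 10 3 7 12)|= 45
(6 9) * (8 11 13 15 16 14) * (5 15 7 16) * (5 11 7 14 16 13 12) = [0, 1, 2, 3, 4, 15, 9, 13, 7, 6, 10, 12, 5, 14, 8, 11, 16] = (16)(5 15 11 12)(6 9)(7 13 14 8)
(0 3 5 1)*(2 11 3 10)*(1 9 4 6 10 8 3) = [8, 0, 11, 5, 6, 9, 10, 7, 3, 4, 2, 1] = (0 8 3 5 9 4 6 10 2 11 1)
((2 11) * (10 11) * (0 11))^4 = ((0 11 2 10))^4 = (11)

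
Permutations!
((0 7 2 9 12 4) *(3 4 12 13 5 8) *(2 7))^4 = (0 5)(2 8)(3 9)(4 13)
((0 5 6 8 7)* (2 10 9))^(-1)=((0 5 6 8 7)(2 10 9))^(-1)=(0 7 8 6 5)(2 9 10)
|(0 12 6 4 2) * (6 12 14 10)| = |(0 14 10 6 4 2)| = 6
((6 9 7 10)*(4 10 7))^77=(4 10 6 9)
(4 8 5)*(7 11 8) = (4 7 11 8 5) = [0, 1, 2, 3, 7, 4, 6, 11, 5, 9, 10, 8]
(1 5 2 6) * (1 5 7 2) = (1 7 2 6 5) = [0, 7, 6, 3, 4, 1, 5, 2]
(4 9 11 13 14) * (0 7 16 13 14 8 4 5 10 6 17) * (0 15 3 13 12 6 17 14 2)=(0 7 16 12 6 14 5 10 17 15 3 13 8 4 9 11 2)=[7, 1, 0, 13, 9, 10, 14, 16, 4, 11, 17, 2, 6, 8, 5, 3, 12, 15]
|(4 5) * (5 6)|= 3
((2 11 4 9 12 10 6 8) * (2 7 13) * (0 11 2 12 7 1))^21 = (0 1 8 6 10 12 13 7 9 4 11)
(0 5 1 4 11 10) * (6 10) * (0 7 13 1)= (0 5)(1 4 11 6 10 7 13)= [5, 4, 2, 3, 11, 0, 10, 13, 8, 9, 7, 6, 12, 1]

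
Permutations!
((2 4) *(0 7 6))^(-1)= ((0 7 6)(2 4))^(-1)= (0 6 7)(2 4)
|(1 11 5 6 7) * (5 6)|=|(1 11 6 7)|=4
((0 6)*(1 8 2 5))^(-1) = (0 6)(1 5 2 8)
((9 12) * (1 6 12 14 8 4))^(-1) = ((1 6 12 9 14 8 4))^(-1) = (1 4 8 14 9 12 6)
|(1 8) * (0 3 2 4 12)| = 10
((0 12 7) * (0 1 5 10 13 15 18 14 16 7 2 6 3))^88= (0 6 12 3 2)(1 16 18 13 5 7 14 15 10)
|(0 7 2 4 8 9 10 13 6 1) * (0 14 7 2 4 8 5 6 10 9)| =6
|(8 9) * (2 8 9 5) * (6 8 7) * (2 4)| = |(9)(2 7 6 8 5 4)| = 6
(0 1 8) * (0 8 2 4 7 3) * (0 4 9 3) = (0 1 2 9 3 4 7) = [1, 2, 9, 4, 7, 5, 6, 0, 8, 3]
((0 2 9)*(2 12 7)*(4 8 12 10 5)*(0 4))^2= ((0 10 5)(2 9 4 8 12 7))^2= (0 5 10)(2 4 12)(7 9 8)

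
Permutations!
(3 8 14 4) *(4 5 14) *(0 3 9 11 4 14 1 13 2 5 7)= (0 3 8 14 7)(1 13 2 5)(4 9 11)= [3, 13, 5, 8, 9, 1, 6, 0, 14, 11, 10, 4, 12, 2, 7]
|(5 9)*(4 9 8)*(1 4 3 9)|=4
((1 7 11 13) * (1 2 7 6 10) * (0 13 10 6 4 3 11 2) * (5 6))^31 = (0 13)(1 4 3 11 10)(2 7)(5 6) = ((0 13)(1 4 3 11 10)(2 7)(5 6))^31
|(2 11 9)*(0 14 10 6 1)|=15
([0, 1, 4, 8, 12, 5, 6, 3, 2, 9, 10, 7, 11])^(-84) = (12)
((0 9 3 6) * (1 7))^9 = (0 9 3 6)(1 7)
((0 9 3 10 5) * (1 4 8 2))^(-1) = (0 5 10 3 9)(1 2 8 4) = ((0 9 3 10 5)(1 4 8 2))^(-1)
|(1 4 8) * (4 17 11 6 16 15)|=|(1 17 11 6 16 15 4 8)|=8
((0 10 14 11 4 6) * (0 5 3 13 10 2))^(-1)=(0 2)(3 5 6 4 11 14 10 13)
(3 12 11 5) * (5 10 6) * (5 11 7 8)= (3 12 7 8 5)(6 11 10)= [0, 1, 2, 12, 4, 3, 11, 8, 5, 9, 6, 10, 7]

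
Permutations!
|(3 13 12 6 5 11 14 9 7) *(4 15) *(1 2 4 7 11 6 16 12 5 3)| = |(1 2 4 15 7)(3 13 5 6)(9 11 14)(12 16)| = 60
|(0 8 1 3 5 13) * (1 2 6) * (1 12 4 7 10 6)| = |(0 8 2 1 3 5 13)(4 7 10 6 12)| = 35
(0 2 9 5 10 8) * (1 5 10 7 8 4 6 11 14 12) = (0 2 9 10 4 6 11 14 12 1 5 7 8) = [2, 5, 9, 3, 6, 7, 11, 8, 0, 10, 4, 14, 1, 13, 12]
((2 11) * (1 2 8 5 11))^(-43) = (1 2)(5 8 11)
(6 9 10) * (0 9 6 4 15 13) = [9, 1, 2, 3, 15, 5, 6, 7, 8, 10, 4, 11, 12, 0, 14, 13] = (0 9 10 4 15 13)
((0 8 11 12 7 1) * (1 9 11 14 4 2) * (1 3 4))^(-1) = ((0 8 14 1)(2 3 4)(7 9 11 12))^(-1) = (0 1 14 8)(2 4 3)(7 12 11 9)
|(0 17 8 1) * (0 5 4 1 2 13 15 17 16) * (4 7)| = |(0 16)(1 5 7 4)(2 13 15 17 8)| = 20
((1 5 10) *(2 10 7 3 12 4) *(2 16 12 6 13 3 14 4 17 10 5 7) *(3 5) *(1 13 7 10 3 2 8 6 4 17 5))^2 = (1 13 10)(3 16 5 6 14)(4 12 8 7 17)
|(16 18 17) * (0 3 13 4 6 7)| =6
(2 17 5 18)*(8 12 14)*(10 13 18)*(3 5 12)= (2 17 12 14 8 3 5 10 13 18)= [0, 1, 17, 5, 4, 10, 6, 7, 3, 9, 13, 11, 14, 18, 8, 15, 16, 12, 2]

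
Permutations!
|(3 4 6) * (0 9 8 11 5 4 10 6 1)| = |(0 9 8 11 5 4 1)(3 10 6)| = 21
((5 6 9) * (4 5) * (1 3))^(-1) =((1 3)(4 5 6 9))^(-1) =(1 3)(4 9 6 5)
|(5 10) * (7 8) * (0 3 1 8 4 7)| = |(0 3 1 8)(4 7)(5 10)| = 4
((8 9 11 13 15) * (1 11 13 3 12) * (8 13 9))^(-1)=(1 12 3 11)(13 15)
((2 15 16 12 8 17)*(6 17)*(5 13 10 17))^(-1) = ((2 15 16 12 8 6 5 13 10 17))^(-1) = (2 17 10 13 5 6 8 12 16 15)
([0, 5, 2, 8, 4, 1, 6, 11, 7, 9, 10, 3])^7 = [0, 5, 2, 11, 4, 1, 6, 8, 3, 9, 10, 7]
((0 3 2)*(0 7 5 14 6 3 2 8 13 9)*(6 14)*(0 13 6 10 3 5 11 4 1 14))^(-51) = ((0 2 7 11 4 1 14)(3 8 6 5 10)(9 13))^(-51) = (0 1 11 2 14 4 7)(3 10 5 6 8)(9 13)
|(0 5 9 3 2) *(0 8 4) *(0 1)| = 8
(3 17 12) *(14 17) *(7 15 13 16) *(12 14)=(3 12)(7 15 13 16)(14 17)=[0, 1, 2, 12, 4, 5, 6, 15, 8, 9, 10, 11, 3, 16, 17, 13, 7, 14]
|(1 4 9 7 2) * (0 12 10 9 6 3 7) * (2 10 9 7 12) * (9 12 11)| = 8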